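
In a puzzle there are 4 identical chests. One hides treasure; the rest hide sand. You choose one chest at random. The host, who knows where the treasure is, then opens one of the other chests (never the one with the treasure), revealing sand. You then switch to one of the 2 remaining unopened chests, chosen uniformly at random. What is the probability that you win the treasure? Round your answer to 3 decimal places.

Your original chest holds the treasure with probability 1/4, so the other 3 collectively hold it with probability 3/4.
The host can always find an empty chest to open, so this doesn't change that 3/4; it is now spread over the 2 remaining unopened chests.
P(win by switching) = (3/4) · (1/2) = 3/8 ≈ 0.375.

0.375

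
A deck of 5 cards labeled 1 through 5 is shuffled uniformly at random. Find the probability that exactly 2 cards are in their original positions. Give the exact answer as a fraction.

Choose which 2 of the 5 are fixed: C(5,2) = 10 ways.
The remaining 3 must have no fixed point: D(3) = 2.
P = 10·2/120 = 1/6.

1/6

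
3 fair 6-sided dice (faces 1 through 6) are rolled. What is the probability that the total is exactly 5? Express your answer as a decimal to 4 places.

There are 6^3 = 216 equally likely outcomes.
The number of ordered 3-tuples from {1,…,6} summing to 5 is 6.
P(sum = 5) = 6/216 = 1/36 ≈ 0.0278.

0.0278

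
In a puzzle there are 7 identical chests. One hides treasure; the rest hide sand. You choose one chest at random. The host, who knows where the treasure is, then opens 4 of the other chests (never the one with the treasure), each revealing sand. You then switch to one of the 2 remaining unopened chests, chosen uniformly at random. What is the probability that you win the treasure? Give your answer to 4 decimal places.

Your original chest holds the treasure with probability 1/7, so the other 6 collectively hold it with probability 6/7.
The host can always find 4 empty chests to open, so the reveals don't change that 6/7; it is now spread over the 2 remaining unopened chests.
P(win by switching) = (6/7) · (1/2) = 3/7 ≈ 0.4286.

0.4286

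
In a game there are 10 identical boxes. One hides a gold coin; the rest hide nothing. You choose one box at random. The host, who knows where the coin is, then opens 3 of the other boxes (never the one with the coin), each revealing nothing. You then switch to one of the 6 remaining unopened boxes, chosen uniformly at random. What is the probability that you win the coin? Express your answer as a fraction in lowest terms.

3/20

Your original box holds the coin with probability 1/10, so the other 9 collectively hold it with probability 9/10.
The host can always find 3 empty boxes to open, so the reveals don't change that 9/10; it is now spread over the 6 remaining unopened boxes.
P(win by switching) = (9/10) · (1/6) = 3/20.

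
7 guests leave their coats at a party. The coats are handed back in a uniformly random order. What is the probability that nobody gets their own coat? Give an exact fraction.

103/280

This is the derangement probability: permutations of 7 with no fixed point.
D(7) = 7! · (1 − 1/1! + 1/2! − ··· + (−1)^7/7!) = 1854.
P = 1854/5040 = 103/280.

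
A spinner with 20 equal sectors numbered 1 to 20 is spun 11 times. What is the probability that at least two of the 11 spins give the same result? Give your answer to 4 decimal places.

0.9673

P(all 11 different) = 20/20 · 19/20 · ··· · 10/20 ≈ 0.0327.
P(at least two equal) = 1 − 0.0327 = 0.9673.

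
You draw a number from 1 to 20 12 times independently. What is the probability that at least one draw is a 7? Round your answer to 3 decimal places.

P(no draw is a 7) = (19/20)^12 ≈ 0.540.
P(at least one) = 1 − 0.540 = 0.460.

0.460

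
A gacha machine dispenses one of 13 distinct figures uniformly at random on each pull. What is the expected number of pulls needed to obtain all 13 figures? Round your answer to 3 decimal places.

41.342

After i distinct types are collected, each trial gives a new one with probability (13−i)/13, so the expected wait for the next new type is 13/(13−i).
E = 13/13 + 13/12 + 13/11 + 13/10 + 13/9 + 13/8 + 13/7 + 13/6 + 13/5 + 13/4 + 13/3 + 13/2 + 13/1 = 1145993/27720 ≈ 41.342.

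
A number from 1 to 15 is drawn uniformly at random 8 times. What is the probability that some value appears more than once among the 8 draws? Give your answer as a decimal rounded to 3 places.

0.899

P(all 8 different) = 15/15 · 14/15 · ··· · 8/15 ≈ 0.101.
P(at least two equal) = 1 − 0.101 = 0.899.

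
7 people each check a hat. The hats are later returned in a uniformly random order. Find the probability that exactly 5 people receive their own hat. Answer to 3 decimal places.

0.004

Choose which 5 of the 7 are fixed: C(7,5) = 21 ways.
The remaining 2 must have no fixed point: D(2) = 1.
P = 21·1/5040 = 1/240 ≈ 0.004.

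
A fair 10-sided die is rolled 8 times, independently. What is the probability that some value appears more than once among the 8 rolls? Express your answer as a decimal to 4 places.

0.9819

P(all 8 different) = 10/10 · 9/10 · ··· · 3/10 ≈ 0.0181.
P(at least two equal) = 1 − 0.0181 = 0.9819.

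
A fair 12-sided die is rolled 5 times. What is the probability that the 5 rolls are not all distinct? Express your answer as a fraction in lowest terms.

P(all 5 different) = 12/12 · 11/12 · ··· · 8/12 = 55/144.
P(at least two equal) = 1 − 55/144 = 89/144.

89/144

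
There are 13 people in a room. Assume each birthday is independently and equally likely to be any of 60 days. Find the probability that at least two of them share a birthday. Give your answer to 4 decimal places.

0.7537

It's easier to compute the probability that all 13 are distinct.
P(all distinct) = 60/60 · 59/60 · ··· · 48/60 ≈ 0.2463.
So the probability of at least one match is 1 − 0.2463 = 0.7537.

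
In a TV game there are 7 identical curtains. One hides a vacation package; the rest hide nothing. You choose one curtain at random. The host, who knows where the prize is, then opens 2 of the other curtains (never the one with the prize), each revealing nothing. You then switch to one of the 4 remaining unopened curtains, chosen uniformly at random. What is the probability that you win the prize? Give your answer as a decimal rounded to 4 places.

0.2143

Your original curtain holds the prize with probability 1/7, so the other 6 collectively hold it with probability 6/7.
The host can always find 2 empty curtains to open, so the reveals don't change that 6/7; it is now spread over the 4 remaining unopened curtains.
P(win by switching) = (6/7) · (1/4) = 3/14 ≈ 0.2143.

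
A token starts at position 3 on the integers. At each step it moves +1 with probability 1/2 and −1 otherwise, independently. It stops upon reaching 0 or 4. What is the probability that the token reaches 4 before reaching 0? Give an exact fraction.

3/4

With a fair step, P(i) = ½P(i−1) + ½P(i+1) with P(0)=0, P(4)=1 has the linear solution P(i) = i/4.
P(3) = 3/4.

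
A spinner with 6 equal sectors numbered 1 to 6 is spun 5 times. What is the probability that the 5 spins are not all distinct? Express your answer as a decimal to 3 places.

0.907

P(all 5 different) = 6/6 · 5/6 · ··· · 2/6 ≈ 0.093.
P(at least two equal) = 1 − 0.093 = 0.907.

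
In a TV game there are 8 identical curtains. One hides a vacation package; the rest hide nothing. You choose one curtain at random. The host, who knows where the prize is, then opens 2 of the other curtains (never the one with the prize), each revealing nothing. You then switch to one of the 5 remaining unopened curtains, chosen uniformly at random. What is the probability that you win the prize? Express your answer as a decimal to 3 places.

0.175

Your original curtain holds the prize with probability 1/8, so the other 7 collectively hold it with probability 7/8.
The host can always find 2 empty curtains to open, so the reveals don't change that 7/8; it is now spread over the 5 remaining unopened curtains.
P(win by switching) = (7/8) · (1/5) = 7/40 ≈ 0.175.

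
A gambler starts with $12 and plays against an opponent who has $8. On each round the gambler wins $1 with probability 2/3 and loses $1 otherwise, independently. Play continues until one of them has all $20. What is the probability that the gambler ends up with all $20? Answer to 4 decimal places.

Let r = q/p = (1/3)/(2/3) = 1/2. The recurrence P(i) = p·P(i+1) + q·P(i−1) with P(0)=0, P(20)=1 gives P(i) = (1 − r^i)/(1 − r^20).
P(12) = (1 − (1/2)^12) / (1 − (1/2)^20) = 69888/69905 ≈ 0.9998.

0.9998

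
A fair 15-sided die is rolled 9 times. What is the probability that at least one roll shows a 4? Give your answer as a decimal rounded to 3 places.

P(no roll shows a 4) = (14/15)^9 ≈ 0.537.
P(at least one) = 1 − 0.537 = 0.463.

0.463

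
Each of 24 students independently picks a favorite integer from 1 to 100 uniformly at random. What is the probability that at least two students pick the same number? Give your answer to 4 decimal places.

0.9505

It's easier to compute the probability that all 24 are distinct.
P(all distinct) = 100/100 · 99/100 · ··· · 77/100 ≈ 0.0495.
So the probability of at least one match is 1 − 0.0495 = 0.9505.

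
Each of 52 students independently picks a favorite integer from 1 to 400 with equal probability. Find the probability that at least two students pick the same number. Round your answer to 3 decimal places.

0.969

It's easier to compute the probability that all 52 are distinct.
P(all distinct) = 400/400 · 399/400 · ··· · 349/400 ≈ 0.031.
So the probability of at least one match is 1 − 0.031 = 0.969.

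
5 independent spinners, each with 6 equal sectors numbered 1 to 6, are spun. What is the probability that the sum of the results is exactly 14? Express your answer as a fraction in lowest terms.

There are 6^5 = 7776 equally likely outcomes.
The number of ordered 5-tuples from {1,…,6} summing to 14 is 540.
P(sum = 14) = 540/7776 = 5/72.

5/72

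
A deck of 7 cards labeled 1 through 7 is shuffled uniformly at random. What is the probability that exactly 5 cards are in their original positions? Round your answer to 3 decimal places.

0.004

Choose which 5 of the 7 are fixed: C(7,5) = 21 ways.
The remaining 2 must have no fixed point: D(2) = 1.
P = 21·1/5040 = 1/240 ≈ 0.004.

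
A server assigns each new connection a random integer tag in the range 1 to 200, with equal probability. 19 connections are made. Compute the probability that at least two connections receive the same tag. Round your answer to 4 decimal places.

It's easier to compute the probability that all 19 are distinct.
P(all distinct) = 200/200 · 199/200 · ··· · 182/200 ≈ 0.4137.
So the probability of at least one match is 1 − 0.4137 = 0.5863.

0.5863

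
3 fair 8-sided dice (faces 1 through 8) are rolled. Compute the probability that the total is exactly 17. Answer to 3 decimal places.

There are 8^3 = 512 equally likely outcomes.
The number of ordered 3-tuples from {1,…,8} summing to 17 is 36.
P(sum = 17) = 36/512 = 9/128 ≈ 0.070.

0.070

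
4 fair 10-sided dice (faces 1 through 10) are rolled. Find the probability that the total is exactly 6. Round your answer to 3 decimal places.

0.001

There are 10^4 = 10000 equally likely outcomes.
The number of ordered 4-tuples from {1,…,10} summing to 6 is 10.
P(sum = 6) = 10/10000 = 1/1000 ≈ 0.001.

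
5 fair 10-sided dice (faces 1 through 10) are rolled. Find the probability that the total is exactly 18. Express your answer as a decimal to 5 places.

0.02205

There are 10^5 = 100000 equally likely outcomes.
The number of ordered 5-tuples from {1,…,10} summing to 18 is 2205.
P(sum = 18) = 2205/100000 = 441/20000 ≈ 0.02205.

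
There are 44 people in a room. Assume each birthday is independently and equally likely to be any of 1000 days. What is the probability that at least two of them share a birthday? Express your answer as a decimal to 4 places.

It's easier to compute the probability that all 44 are distinct.
P(all distinct) = 1000/1000 · 999/1000 · ··· · 957/1000 ≈ 0.3829.
So the probability of at least one match is 1 − 0.3829 = 0.6171.

0.6171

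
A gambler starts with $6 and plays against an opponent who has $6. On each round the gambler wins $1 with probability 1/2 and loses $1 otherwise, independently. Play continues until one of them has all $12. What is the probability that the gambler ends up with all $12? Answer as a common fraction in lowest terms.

With a fair step, P(i) = ½P(i−1) + ½P(i+1) with P(0)=0, P(12)=1 has the linear solution P(i) = i/12.
P(6) = 6/12 = 1/2.

1/2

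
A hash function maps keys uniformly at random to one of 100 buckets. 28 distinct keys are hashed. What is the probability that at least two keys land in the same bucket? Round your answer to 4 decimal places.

It's easier to compute the probability that all 28 are distinct.
P(all distinct) = 100/100 · 99/100 · ··· · 73/100 ≈ 0.0152.
So the probability of at least one match is 1 − 0.0152 = 0.9848.

0.9848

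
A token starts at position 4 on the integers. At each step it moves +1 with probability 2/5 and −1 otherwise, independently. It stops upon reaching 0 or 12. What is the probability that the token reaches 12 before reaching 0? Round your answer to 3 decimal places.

Let r = q/p = (3/5)/(2/5) = 3/2. The recurrence P(i) = p·P(i+1) + q·P(i−1) with P(0)=0, P(12)=1 gives P(i) = (1 − r^i)/(1 − r^12).
P(4) = (1 − (3/2)^4) / (1 − (3/2)^12) = 256/8113 ≈ 0.032.

0.032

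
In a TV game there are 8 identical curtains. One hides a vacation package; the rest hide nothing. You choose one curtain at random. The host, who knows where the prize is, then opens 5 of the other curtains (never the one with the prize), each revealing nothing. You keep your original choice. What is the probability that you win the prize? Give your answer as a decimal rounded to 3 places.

The host can always open 5 empty curtains regardless of your choice, so the reveals give no information about your original curtain.
P(win by staying) = 1/8 ≈ 0.125.

0.125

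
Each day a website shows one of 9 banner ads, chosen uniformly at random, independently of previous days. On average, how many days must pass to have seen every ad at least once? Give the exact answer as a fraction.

After i distinct types are collected, each trial gives a new one with probability (9−i)/9, so the expected wait for the next new type is 9/(9−i).
E = 9/9 + 9/8 + 9/7 + 9/6 + 9/5 + 9/4 + 9/3 + 9/2 + 9/1 = 7129/280.

7129/280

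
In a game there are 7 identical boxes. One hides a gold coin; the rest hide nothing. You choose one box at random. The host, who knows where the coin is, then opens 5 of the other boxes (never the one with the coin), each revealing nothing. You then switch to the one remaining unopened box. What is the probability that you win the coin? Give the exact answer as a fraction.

Your original box holds the coin with probability 1/7, so the other 6 collectively hold it with probability 6/7.
The host can always find 5 empty boxes to open, so the reveals don't change that 6/7; it is now spread over the 1 remaining unopened box.
P(win by switching) = (6/7) · (1/1) = 6/7.

6/7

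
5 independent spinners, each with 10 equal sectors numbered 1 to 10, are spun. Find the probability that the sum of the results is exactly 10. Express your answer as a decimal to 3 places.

There are 10^5 = 100000 equally likely outcomes.
The number of ordered 5-tuples from {1,…,10} summing to 10 is 126.
P(sum = 10) = 126/100000 = 63/50000 ≈ 0.001.

0.001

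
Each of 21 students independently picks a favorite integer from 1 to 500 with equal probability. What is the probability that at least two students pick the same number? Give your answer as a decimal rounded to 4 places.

It's easier to compute the probability that all 21 are distinct.
P(all distinct) = 500/500 · 499/500 · ··· · 480/500 ≈ 0.6532.
So the probability of at least one match is 1 − 0.6532 = 0.3468.

0.3468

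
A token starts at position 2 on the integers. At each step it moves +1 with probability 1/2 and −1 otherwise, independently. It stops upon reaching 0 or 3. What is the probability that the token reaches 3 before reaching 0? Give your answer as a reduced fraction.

With a fair step, P(i) = ½P(i−1) + ½P(i+1) with P(0)=0, P(3)=1 has the linear solution P(i) = i/3.
P(2) = 2/3.

2/3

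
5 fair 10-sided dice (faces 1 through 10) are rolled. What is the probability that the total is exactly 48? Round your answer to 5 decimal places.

There are 10^5 = 100000 equally likely outcomes.
The number of ordered 5-tuples from {1,…,10} summing to 48 is 15.
P(sum = 48) = 15/100000 = 3/20000 ≈ 0.00015.

0.00015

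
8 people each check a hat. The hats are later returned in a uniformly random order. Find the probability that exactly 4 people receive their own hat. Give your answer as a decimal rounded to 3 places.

0.016

Choose which 4 of the 8 are fixed: C(8,4) = 70 ways.
The remaining 4 must have no fixed point: D(4) = 9.
P = 70·9/40320 = 1/64 ≈ 0.016.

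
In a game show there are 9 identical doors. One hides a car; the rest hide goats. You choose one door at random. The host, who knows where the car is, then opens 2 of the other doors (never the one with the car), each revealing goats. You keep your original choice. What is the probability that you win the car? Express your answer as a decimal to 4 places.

The host can always open 2 empty doors regardless of your choice, so the reveals give no information about your original door.
P(win by staying) = 1/9 ≈ 0.1111.

0.1111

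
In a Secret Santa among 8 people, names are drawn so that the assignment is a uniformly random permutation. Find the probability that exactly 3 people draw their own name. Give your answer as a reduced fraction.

11/180

Choose which 3 of the 8 are fixed: C(8,3) = 56 ways.
The remaining 5 must have no fixed point: D(5) = 44.
P = 56·44/40320 = 11/180.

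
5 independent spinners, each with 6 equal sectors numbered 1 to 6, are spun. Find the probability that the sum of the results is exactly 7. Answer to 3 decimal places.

0.002

There are 6^5 = 7776 equally likely outcomes.
The number of ordered 5-tuples from {1,…,6} summing to 7 is 15.
P(sum = 7) = 15/7776 = 5/2592 ≈ 0.002.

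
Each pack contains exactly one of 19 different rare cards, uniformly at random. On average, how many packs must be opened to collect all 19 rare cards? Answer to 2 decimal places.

67.41

After i distinct types are collected, each trial gives a new one with probability (19−i)/19, so the expected wait for the next new type is 19/(19−i).
E = 19/19 + 19/18 + 19/17 + 19/16 + 19/15 + 19/14 + 19/13 + 19/12 + 19/11 + 19/10 + 19/9 + 19/8 + 19/7 + 19/6 + 19/5 + 19/4 + 19/3 + 19/2 + 19/1 = 275295799/4084080 ≈ 67.41.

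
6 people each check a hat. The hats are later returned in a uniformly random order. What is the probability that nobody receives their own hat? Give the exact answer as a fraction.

53/144

This is the derangement probability: permutations of 6 with no fixed point.
D(6) = 6! · (1 − 1/1! + 1/2! − ··· + (−1)^6/6!) = 265.
P = 265/720 = 53/144.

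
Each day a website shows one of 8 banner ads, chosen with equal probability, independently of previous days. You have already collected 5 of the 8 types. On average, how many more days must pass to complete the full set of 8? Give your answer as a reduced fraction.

Starting from 5 distinct types, each trial gives a new one with probability (8−i)/8 when i types are held, so the wait for the next new type is 8/(8−i).
E = 8/3 + 8/2 + 8/1 = 44/3.

44/3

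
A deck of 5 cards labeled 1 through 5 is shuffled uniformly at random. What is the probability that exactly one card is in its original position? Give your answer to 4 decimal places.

0.3750

Choose which one is fixed: C(5,1) = 5 ways.
The remaining 4 must have no fixed point: D(4) = 9.
P = 5·9/120 = 3/8 ≈ 0.3750.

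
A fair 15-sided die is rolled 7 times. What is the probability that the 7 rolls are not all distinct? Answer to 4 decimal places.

P(all 7 different) = 15/15 · 14/15 · ··· · 9/15 ≈ 0.1898.
P(at least two equal) = 1 − 0.1898 = 0.8102.

0.8102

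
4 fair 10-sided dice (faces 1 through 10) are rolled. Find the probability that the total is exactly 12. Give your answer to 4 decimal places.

There are 10^4 = 10000 equally likely outcomes.
The number of ordered 4-tuples from {1,…,10} summing to 12 is 165.
P(sum = 12) = 165/10000 = 33/2000 ≈ 0.0165.

0.0165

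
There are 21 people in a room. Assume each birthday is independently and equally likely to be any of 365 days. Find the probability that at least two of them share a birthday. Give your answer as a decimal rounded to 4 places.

It's easier to compute the probability that all 21 are distinct.
P(all distinct) = 365/365 · 364/365 · ··· · 345/365 ≈ 0.5563.
So the probability of at least one match is 1 − 0.5563 = 0.4437.

0.4437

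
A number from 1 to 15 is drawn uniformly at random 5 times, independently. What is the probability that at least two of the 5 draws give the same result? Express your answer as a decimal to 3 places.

0.525

P(all 5 different) = 15/15 · 14/15 · ··· · 11/15 ≈ 0.475.
P(at least two equal) = 1 − 0.475 = 0.525.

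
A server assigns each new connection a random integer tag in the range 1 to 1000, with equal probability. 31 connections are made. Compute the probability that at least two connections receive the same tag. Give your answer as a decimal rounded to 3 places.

It's easier to compute the probability that all 31 are distinct.
P(all distinct) = 1000/1000 · 999/1000 · ··· · 970/1000 ≈ 0.625.
So the probability of at least one match is 1 − 0.625 = 0.375.

0.375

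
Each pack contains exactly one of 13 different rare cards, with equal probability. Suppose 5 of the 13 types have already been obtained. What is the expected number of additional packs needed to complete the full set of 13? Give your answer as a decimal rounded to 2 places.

Starting from 5 distinct types, each trial gives a new one with probability (13−i)/13 when i types are held, so the wait for the next new type is 13/(13−i).
E = 13/8 + 13/7 + 13/6 + 13/5 + 13/4 + 13/3 + 13/2 + 13/1 = 9893/280 ≈ 35.33.

35.33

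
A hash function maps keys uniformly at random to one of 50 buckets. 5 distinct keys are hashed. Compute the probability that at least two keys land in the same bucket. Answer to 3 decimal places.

It's easier to compute the probability that all 5 are distinct.
P(all distinct) = 50/50 · 49/50 · ··· · 46/50 ≈ 0.814.
So the probability of at least one match is 1 − 0.814 = 0.186.

0.186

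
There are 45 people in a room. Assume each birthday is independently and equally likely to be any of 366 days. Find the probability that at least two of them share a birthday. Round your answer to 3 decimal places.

It's easier to compute the probability that all 45 are distinct.
P(all distinct) = 366/366 · 365/366 · ··· · 322/366 ≈ 0.060.
So the probability of at least one match is 1 − 0.060 = 0.940.

0.940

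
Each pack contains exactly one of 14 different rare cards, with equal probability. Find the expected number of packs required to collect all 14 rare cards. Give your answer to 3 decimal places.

After i distinct types are collected, each trial gives a new one with probability (14−i)/14, so the expected wait for the next new type is 14/(14−i).
E = 14/14 + 14/13 + 14/12 + 14/11 + 14/10 + 14/9 + 14/8 + 14/7 + 14/6 + 14/5 + 14/4 + 14/3 + 14/2 + 14/1 = 1171733/25740 ≈ 45.522.

45.522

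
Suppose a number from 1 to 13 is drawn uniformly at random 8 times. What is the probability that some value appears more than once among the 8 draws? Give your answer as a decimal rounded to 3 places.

P(all 8 different) = 13/13 · 12/13 · ··· · 6/13 ≈ 0.064.
P(at least two equal) = 1 − 0.064 = 0.936.

0.936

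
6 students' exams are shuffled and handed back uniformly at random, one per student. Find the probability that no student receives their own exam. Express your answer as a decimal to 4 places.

This is the derangement probability: permutations of 6 with no fixed point.
D(6) = 6! · (1 − 1/1! + 1/2! − ··· + (−1)^6/6!) = 265.
P = 265/720 = 53/144 ≈ 0.3681.

0.3681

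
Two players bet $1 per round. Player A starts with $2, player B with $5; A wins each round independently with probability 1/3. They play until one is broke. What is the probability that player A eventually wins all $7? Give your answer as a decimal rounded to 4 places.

0.0236

Let r = q/p = (2/3)/(1/3) = 2. The recurrence P(i) = p·P(i+1) + q·P(i−1) with P(0)=0, P(7)=1 gives P(i) = (1 − r^i)/(1 − r^7).
P(2) = (1 − (2)^2) / (1 − (2)^7) = 3/127 ≈ 0.0236.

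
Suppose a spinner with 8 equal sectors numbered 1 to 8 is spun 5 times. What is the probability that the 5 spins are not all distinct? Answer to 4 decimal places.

P(all 5 different) = 8/8 · 7/8 · ··· · 4/8 ≈ 0.2051.
P(at least two equal) = 1 − 0.2051 = 0.7949.

0.7949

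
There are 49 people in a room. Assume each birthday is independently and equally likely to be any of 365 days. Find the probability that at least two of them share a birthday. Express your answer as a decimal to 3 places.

0.966

It's easier to compute the probability that all 49 are distinct.
P(all distinct) = 365/365 · 364/365 · ··· · 317/365 ≈ 0.034.
So the probability of at least one match is 1 − 0.034 = 0.966.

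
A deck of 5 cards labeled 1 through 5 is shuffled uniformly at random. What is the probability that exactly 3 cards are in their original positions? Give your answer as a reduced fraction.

Choose which 3 of the 5 are fixed: C(5,3) = 10 ways.
The remaining 2 must have no fixed point: D(2) = 1.
P = 10·1/120 = 1/12.

1/12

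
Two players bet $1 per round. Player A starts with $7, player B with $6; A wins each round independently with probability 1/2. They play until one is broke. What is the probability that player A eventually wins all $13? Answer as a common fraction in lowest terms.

7/13

With a fair step, P(i) = ½P(i−1) + ½P(i+1) with P(0)=0, P(13)=1 has the linear solution P(i) = i/13.
P(7) = 7/13.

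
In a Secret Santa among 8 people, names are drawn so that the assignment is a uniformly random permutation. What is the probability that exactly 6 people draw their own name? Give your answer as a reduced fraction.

Choose which 6 of the 8 are fixed: C(8,6) = 28 ways.
The remaining 2 must have no fixed point: D(2) = 1.
P = 28·1/40320 = 1/1440.

1/1440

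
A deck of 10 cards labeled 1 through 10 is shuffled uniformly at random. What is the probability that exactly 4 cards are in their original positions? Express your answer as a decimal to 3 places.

Choose which 4 of the 10 are fixed: C(10,4) = 210 ways.
The remaining 6 must have no fixed point: D(6) = 265.
P = 210·265/3628800 = 53/3456 ≈ 0.015.

0.015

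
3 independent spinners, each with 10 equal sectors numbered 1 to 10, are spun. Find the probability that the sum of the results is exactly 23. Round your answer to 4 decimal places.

0.0360

There are 10^3 = 1000 equally likely outcomes.
The number of ordered 3-tuples from {1,…,10} summing to 23 is 36.
P(sum = 23) = 36/1000 = 9/250 ≈ 0.0360.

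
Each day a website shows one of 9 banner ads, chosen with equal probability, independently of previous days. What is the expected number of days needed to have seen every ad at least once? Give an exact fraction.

7129/280

After i distinct types are collected, each trial gives a new one with probability (9−i)/9, so the expected wait for the next new type is 9/(9−i).
E = 9/9 + 9/8 + 9/7 + 9/6 + 9/5 + 9/4 + 9/3 + 9/2 + 9/1 = 7129/280.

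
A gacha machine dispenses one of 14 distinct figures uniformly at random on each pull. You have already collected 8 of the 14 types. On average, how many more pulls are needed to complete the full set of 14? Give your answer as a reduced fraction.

Starting from 8 distinct types, each trial gives a new one with probability (14−i)/14 when i types are held, so the wait for the next new type is 14/(14−i).
E = 14/6 + 14/5 + 14/4 + 14/3 + 14/2 + 14/1 = 343/10.

343/10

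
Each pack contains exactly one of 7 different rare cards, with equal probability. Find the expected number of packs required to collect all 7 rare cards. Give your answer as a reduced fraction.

After i distinct types are collected, each trial gives a new one with probability (7−i)/7, so the expected wait for the next new type is 7/(7−i).
E = 7/7 + 7/6 + 7/5 + 7/4 + 7/3 + 7/2 + 7/1 = 363/20.

363/20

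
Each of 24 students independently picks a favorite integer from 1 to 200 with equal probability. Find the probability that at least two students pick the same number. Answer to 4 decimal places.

It's easier to compute the probability that all 24 are distinct.
P(all distinct) = 200/200 · 199/200 · ··· · 177/200 ≈ 0.2375.
So the probability of at least one match is 1 − 0.2375 = 0.7625.

0.7625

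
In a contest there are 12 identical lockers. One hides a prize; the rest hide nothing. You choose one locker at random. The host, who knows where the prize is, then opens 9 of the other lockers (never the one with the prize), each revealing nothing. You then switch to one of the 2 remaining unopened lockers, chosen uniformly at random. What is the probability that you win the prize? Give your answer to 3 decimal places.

0.458

Your original locker holds the prize with probability 1/12, so the other 11 collectively hold it with probability 11/12.
The host can always find 9 empty lockers to open, so the reveals don't change that 11/12; it is now spread over the 2 remaining unopened lockers.
P(win by switching) = (11/12) · (1/2) = 11/24 ≈ 0.458.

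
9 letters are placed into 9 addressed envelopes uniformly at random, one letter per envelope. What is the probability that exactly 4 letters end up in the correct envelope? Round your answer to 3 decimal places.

Choose which 4 of the 9 are fixed: C(9,4) = 126 ways.
The remaining 5 must have no fixed point: D(5) = 44.
P = 126·44/362880 = 11/720 ≈ 0.015.

0.015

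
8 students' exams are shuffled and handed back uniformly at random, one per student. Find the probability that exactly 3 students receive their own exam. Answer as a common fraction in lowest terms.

Choose which 3 of the 8 are fixed: C(8,3) = 56 ways.
The remaining 5 must have no fixed point: D(5) = 44.
P = 56·44/40320 = 11/180.

11/180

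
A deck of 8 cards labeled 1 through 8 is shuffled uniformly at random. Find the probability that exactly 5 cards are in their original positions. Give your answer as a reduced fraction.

Choose which 5 of the 8 are fixed: C(8,5) = 56 ways.
The remaining 3 must have no fixed point: D(3) = 2.
P = 56·2/40320 = 1/360.

1/360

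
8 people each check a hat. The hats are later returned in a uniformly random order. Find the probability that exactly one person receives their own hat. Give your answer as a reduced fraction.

103/280

Choose which one is fixed: C(8,1) = 8 ways.
The remaining 7 must have no fixed point: D(7) = 1854.
P = 8·1854/40320 = 103/280.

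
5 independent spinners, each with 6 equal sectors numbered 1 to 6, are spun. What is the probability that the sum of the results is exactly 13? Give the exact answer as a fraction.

35/648

There are 6^5 = 7776 equally likely outcomes.
The number of ordered 5-tuples from {1,…,6} summing to 13 is 420.
P(sum = 13) = 420/7776 = 35/648.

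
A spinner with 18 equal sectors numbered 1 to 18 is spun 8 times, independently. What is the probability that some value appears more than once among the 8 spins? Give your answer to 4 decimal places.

P(all 8 different) = 18/18 · 17/18 · ··· · 11/18 ≈ 0.1601.
P(at least two equal) = 1 − 0.1601 = 0.8399.

0.8399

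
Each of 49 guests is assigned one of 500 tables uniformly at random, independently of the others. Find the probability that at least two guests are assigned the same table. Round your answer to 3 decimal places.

It's easier to compute the probability that all 49 are distinct.
P(all distinct) = 500/500 · 499/500 · ··· · 452/500 ≈ 0.088.
So the probability of at least one match is 1 − 0.088 = 0.912.

0.912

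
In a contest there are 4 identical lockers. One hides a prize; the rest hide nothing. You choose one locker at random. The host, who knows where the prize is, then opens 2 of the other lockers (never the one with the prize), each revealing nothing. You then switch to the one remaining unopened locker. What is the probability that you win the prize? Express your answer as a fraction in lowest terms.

3/4

Your original locker holds the prize with probability 1/4, so the other 3 collectively hold it with probability 3/4.
The host can always find 2 empty lockers to open, so the reveals don't change that 3/4; it is now spread over the 1 remaining unopened locker.
P(win by switching) = (3/4) · (1/1) = 3/4.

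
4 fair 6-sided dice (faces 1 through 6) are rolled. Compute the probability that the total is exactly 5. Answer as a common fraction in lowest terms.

1/324

There are 6^4 = 1296 equally likely outcomes.
The number of ordered 4-tuples from {1,…,6} summing to 5 is 4.
P(sum = 5) = 4/1296 = 1/324.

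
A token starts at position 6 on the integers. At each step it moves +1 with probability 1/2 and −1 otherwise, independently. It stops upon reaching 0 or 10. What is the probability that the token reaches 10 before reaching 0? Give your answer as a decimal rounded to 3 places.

With a fair step, P(i) = ½P(i−1) + ½P(i+1) with P(0)=0, P(10)=1 has the linear solution P(i) = i/10.
P(6) = 6/10 = 3/5 ≈ 0.600.

0.600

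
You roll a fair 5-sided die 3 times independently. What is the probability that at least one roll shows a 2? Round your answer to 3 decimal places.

0.488

P(no roll shows a 2) = (4/5)^3 ≈ 0.512.
P(at least one) = 1 − 0.512 = 0.488.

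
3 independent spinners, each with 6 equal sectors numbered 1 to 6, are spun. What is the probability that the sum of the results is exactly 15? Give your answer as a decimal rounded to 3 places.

There are 6^3 = 216 equally likely outcomes.
The number of ordered 3-tuples from {1,…,6} summing to 15 is 10.
P(sum = 15) = 10/216 = 5/108 ≈ 0.046.

0.046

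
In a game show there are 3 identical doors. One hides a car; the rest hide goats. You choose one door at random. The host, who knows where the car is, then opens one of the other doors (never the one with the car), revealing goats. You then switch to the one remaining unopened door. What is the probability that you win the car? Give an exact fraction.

Your original door holds the car with probability 1/3, so the other 2 collectively hold it with probability 2/3.
The host can always find an empty door to open, so this doesn't change that 2/3; it is now spread over the 1 remaining unopened door.
P(win by switching) = (2/3) · (1/1) = 2/3.

2/3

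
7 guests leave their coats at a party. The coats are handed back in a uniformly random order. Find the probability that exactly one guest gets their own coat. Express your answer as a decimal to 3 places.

0.368

Choose which one is fixed: C(7,1) = 7 ways.
The remaining 6 must have no fixed point: D(6) = 265.
P = 7·265/5040 = 53/144 ≈ 0.368.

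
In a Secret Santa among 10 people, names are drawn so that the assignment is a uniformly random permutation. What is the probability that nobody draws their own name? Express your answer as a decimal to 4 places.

0.3679

This is the derangement probability: permutations of 10 with no fixed point.
D(10) = 10! · (1 − 1/1! + 1/2! − ··· + (−1)^10/10!) = 1334961.
P = 1334961/3628800 = 16481/44800 ≈ 0.3679.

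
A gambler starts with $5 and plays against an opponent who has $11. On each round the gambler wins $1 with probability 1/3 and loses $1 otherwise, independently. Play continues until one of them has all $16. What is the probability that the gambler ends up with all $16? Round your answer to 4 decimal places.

Let r = q/p = (2/3)/(1/3) = 2. The recurrence P(i) = p·P(i+1) + q·P(i−1) with P(0)=0, P(16)=1 gives P(i) = (1 − r^i)/(1 − r^16).
P(5) = (1 − (2)^5) / (1 − (2)^16) = 31/65535 ≈ 0.0005.

0.0005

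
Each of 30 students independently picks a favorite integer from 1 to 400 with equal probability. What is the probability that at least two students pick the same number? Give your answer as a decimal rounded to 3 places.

0.672

It's easier to compute the probability that all 30 are distinct.
P(all distinct) = 400/400 · 399/400 · ··· · 371/400 ≈ 0.328.
So the probability of at least one match is 1 − 0.328 = 0.672.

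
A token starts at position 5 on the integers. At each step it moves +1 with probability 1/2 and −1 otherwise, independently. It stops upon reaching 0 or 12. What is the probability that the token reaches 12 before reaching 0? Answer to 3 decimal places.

With a fair step, P(i) = ½P(i−1) + ½P(i+1) with P(0)=0, P(12)=1 has the linear solution P(i) = i/12.
P(5) = 5/12 ≈ 0.417.

0.417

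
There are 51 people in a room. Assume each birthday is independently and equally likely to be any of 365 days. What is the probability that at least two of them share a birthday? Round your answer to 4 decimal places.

0.9744

It's easier to compute the probability that all 51 are distinct.
P(all distinct) = 365/365 · 364/365 · ··· · 315/365 ≈ 0.0256.
So the probability of at least one match is 1 − 0.0256 = 0.9744.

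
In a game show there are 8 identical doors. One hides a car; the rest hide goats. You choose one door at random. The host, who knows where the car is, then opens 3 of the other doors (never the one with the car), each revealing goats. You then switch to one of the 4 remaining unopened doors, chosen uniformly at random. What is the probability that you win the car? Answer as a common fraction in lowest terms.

7/32

Your original door holds the car with probability 1/8, so the other 7 collectively hold it with probability 7/8.
The host can always find 3 empty doors to open, so the reveals don't change that 7/8; it is now spread over the 4 remaining unopened doors.
P(win by switching) = (7/8) · (1/4) = 7/32.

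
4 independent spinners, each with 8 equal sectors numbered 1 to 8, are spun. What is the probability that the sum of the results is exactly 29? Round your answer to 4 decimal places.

0.0049

There are 8^4 = 4096 equally likely outcomes.
The number of ordered 4-tuples from {1,…,8} summing to 29 is 20.
P(sum = 29) = 20/4096 = 5/1024 ≈ 0.0049.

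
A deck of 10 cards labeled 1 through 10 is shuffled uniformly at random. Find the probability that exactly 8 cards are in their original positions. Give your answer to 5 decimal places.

Choose which 8 of the 10 are fixed: C(10,8) = 45 ways.
The remaining 2 must have no fixed point: D(2) = 1.
P = 45·1/3628800 = 1/80640 ≈ 0.00001.

0.00001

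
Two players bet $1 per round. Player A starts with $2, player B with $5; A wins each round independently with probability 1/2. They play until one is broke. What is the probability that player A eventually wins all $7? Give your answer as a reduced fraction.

2/7

With a fair step, P(i) = ½P(i−1) + ½P(i+1) with P(0)=0, P(7)=1 has the linear solution P(i) = i/7.
P(2) = 2/7.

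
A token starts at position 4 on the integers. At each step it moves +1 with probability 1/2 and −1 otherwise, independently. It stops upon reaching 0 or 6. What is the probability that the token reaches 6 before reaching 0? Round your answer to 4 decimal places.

With a fair step, P(i) = ½P(i−1) + ½P(i+1) with P(0)=0, P(6)=1 has the linear solution P(i) = i/6.
P(4) = 4/6 = 2/3 ≈ 0.6667.

0.6667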